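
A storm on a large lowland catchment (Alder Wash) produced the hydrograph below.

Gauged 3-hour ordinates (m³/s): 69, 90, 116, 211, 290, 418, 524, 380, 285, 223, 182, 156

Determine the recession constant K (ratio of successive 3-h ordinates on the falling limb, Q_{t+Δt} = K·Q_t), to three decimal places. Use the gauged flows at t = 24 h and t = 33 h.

K ≈ 0.818

Using the recession-limb readings at t = 24 h and t = 33 h: Q falls from 285 to 156 m³/s over 3 intervals.
K = (Q₂/Q₁)^(1/3) = (156/285)^(1/3) = 0.818.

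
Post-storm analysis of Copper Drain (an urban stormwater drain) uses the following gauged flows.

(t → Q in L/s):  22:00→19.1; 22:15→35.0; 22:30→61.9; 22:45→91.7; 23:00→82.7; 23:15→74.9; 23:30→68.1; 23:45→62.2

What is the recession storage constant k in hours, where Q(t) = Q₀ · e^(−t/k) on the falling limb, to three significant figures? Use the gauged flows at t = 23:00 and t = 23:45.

On the falling limb, Q drops from 82.7 to 62.2 L/s between t = 23:00 and t = 23:45 (Δt = 0.75 h).
k = −Δt / ln(Q₂/Q₁) = −0.75 / ln(62.2/82.7) = 2.63 h.

k ≈ 2.63 h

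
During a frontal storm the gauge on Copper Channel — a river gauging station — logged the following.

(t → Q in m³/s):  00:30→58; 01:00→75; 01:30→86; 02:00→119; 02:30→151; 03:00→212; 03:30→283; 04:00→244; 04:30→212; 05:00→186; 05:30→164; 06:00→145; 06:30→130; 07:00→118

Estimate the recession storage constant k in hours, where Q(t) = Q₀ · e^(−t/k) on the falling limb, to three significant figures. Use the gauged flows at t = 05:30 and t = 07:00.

k ≈ 4.56 h

On the falling limb, Q drops from 164 to 118 m³/s between t = 05:30 and t = 07:00 (Δt = 1.5 h).
k = −Δt / ln(Q₂/Q₁) = −1.5 / ln(118/164) = 4.56 h.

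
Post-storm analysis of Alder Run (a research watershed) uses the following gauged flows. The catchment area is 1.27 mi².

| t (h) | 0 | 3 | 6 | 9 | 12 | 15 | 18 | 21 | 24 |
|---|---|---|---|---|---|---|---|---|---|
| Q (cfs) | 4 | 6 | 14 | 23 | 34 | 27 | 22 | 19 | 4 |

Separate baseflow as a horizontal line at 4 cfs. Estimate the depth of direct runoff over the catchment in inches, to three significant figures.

d ≈ 0.428 in

Direct runoff: 0.0, 2.0, 10.0, 19.0, 30.0, 23.0, 18.0, 15.0, 0.0 cfs; ΣQ_DR = 117.0 cfs.
V = ΣQ_DR · Δt = 117.0 × 10800 s = 1.264 × 10^6 ft³.
Over A = 1.27 mi², depth = V / A = 0.428 in.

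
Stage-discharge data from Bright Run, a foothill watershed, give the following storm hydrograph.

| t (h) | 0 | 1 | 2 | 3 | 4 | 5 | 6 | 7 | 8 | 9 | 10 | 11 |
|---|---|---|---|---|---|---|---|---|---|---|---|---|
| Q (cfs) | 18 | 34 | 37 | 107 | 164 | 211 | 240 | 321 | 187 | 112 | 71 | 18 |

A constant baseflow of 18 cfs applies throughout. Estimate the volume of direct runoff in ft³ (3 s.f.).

V ≈ 4.69 × 10^6 ft³

Direct-runoff ordinates (Q − Q_b): 0.0, 16.0, 19.0, 89.0, 146.0, 193.0, 222.0, 303.0, 169.0, 94.0, 53.0, 0.0 cfs.
ΣQ_DR = 1304 cfs.
With Δt = 1 h = 3600 s, V = ΣQ_DR · Δt = 1304 × 3600 = 4.69 × 10^6 ft³.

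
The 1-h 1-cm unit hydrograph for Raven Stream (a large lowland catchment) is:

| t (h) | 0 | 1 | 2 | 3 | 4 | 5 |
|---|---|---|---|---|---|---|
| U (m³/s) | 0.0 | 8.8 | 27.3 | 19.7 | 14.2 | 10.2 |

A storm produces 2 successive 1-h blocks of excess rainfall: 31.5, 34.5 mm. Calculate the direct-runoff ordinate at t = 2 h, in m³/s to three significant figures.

Q ≈ 116 m³/s

By discrete convolution, Q_j = Σ (P_i / 10 mm) · U_{j−i}.
At t = 2 h (j=2): Q = (31.5/10)·27.3 + (34.5/10)·8.8 = 116 m³/s.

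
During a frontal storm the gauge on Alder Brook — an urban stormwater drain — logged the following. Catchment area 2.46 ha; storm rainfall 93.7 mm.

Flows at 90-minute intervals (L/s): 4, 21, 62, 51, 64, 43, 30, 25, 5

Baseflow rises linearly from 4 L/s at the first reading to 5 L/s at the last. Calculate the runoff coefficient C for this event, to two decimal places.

ΣQ_DR = 264.5 L/s; V = ΣQ_DR·Δt = 1.428 × 10^6 L.
Runoff depth d = V / A = 58.06 mm.
C = d / P = 58.06 / 93.7 = 0.62.

C ≈ 0.62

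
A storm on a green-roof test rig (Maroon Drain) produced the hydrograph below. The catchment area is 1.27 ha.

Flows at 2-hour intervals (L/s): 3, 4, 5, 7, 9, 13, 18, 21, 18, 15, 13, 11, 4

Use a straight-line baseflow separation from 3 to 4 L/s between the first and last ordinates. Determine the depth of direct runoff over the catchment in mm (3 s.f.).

d ≈ 54.1 mm

Direct runoff: 0.00, 0.92, 1.83, 3.75, 5.67, 9.58, 14.50, 17.42, 14.33, 11.25, 9.17, 7.08, 0.00 L/s; ΣQ_DR = 95.50 L/s.
V = ΣQ_DR · Δt = 95.50 × 7200 s = 6.876 × 10^5 L.
Over A = 1.27 ha, depth = V / A = 54.1 mm.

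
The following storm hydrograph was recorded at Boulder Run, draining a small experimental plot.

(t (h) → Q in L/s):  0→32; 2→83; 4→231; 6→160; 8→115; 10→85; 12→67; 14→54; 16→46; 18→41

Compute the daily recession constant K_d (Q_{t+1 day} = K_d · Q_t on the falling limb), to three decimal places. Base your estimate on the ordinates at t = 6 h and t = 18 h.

K_d ≈ 0.066

Between t = 6 h and t = 18 h the flow falls from 160 to 41 L/s over 6×2 h = 12 h.
Per-interval ratio K = (41/160)^(1/6) = 0.7970; K_d = K^(24/2) = 0.066.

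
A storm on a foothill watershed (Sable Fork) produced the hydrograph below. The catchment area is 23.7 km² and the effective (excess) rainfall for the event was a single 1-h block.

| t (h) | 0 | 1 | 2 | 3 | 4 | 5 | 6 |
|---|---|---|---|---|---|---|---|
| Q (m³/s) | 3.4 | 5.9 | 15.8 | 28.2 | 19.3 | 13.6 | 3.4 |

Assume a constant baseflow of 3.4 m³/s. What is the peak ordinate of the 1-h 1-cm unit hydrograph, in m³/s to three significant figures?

U_p ≈ 24.8 m³/s

Direct runoff: 0.0, 2.5, 12.4, 24.8, 15.9, 10.2, 0.0 m³/s; ΣQ_DR = 65.80 m³/s, peak = 24.8 m³/s.
Runoff depth d = ΣQ_DR·Δt / A = 65.80 × 3600 / (23.7 km²) = 9.995 mm.
The 1-cm UH is the DRH scaled by (10 mm)/d, so U_p = 24.8 × 10/9.995 = 24.8 m³/s.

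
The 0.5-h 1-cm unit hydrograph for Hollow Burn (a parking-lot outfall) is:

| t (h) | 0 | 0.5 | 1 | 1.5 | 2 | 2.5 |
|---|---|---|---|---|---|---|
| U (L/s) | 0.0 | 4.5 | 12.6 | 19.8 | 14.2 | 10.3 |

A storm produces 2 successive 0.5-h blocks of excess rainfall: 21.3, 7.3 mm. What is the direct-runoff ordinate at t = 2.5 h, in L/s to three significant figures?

Q ≈ 32.3 L/s

By discrete convolution, Q_j = Σ (P_i / 10 mm) · U_{j−i}.
At t = 2.5 h (j=5): Q = (21.3/10)·10.3 + (7.3/10)·14.2 = 32.3 L/s.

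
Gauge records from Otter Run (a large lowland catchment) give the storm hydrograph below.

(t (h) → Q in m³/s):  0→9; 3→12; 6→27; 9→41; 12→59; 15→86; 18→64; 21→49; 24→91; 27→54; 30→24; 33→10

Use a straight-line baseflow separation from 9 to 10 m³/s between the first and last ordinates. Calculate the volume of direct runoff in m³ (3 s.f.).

V ≈ 4.45 × 10^6 m³

Direct-runoff ordinates (Q − Q_b): 0.00, 2.91, 17.82, 31.73, 49.64, 76.55, 54.45, 39.36, 81.27, 44.18, 14.09, 0.00 m³/s.
ΣQ_DR = 412.0 m³/s.
With Δt = 3 h = 10800 s, V = ΣQ_DR · Δt = 412.0 × 10800 = 4.45 × 10^6 m³.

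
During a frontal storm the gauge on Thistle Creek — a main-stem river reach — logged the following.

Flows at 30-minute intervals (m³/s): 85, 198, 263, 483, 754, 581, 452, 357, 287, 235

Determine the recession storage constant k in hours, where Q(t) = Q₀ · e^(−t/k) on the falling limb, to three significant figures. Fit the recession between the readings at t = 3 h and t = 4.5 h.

On the falling limb, Q drops from 452 to 235 m³/s between t = 3 h and t = 4.5 h (Δt = 1.5 h).
k = −Δt / ln(Q₂/Q₁) = −1.5 / ln(235/452) = 2.29 h.

k ≈ 2.29 h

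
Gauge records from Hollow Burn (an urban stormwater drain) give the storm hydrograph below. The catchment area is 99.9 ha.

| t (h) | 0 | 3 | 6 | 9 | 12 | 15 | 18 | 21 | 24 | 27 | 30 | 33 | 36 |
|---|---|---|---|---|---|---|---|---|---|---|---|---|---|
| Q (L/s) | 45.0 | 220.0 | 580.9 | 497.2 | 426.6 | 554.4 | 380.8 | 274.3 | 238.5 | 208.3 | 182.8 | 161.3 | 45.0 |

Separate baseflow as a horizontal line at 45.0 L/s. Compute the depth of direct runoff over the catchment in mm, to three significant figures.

d ≈ 34.9 mm

Direct runoff: 0.0, 175.0, 535.9, 452.2, 381.6, 509.4, 335.8, 229.3, 193.5, 163.3, 137.8, 116.3, 0.0 L/s; ΣQ_DR = 3230 L/s.
V = ΣQ_DR · Δt = 3230 × 10800 s = 3.489 × 10^7 L.
Over A = 99.9 ha, depth = V / A = 34.9 mm.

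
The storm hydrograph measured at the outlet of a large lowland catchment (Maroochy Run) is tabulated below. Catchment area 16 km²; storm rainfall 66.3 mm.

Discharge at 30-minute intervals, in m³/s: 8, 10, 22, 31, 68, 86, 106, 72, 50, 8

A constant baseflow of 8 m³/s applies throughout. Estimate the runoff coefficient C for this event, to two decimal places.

ΣQ_DR = 381.0 m³/s; V = ΣQ_DR·Δt = 6.858 × 10^5 m³.
Runoff depth d = V / A = 42.86 mm.
C = d / P = 42.86 / 66.3 = 0.65.

C ≈ 0.65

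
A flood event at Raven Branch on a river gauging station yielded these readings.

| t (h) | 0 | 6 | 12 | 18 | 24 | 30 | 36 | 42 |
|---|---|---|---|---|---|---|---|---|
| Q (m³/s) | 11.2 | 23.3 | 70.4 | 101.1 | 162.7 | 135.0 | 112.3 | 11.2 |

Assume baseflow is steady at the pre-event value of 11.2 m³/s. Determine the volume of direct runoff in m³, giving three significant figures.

Direct-runoff ordinates (Q − Q_b): 0.0, 12.1, 59.2, 89.9, 151.5, 123.8, 101.1, 0.0 m³/s.
ΣQ_DR = 537.6 m³/s.
With Δt = 6 h = 21600 s, V = ΣQ_DR · Δt = 537.6 × 21600 = 1.16 × 10^7 m³.

V ≈ 1.16 × 10^7 m³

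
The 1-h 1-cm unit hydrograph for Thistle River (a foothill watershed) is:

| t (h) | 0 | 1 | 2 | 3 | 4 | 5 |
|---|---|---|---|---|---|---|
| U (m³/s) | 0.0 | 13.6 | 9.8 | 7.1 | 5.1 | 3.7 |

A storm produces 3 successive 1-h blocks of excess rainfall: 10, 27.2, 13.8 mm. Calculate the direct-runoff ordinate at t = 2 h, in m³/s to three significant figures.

By discrete convolution, Q_j = Σ (P_i / 10 mm) · U_{j−i}.
At t = 2 h (j=2): Q = (10/10)·9.8 + (27.2/10)·13.6 + (13.8/10)·0.0 = 46.8 m³/s.

Q ≈ 46.8 m³/s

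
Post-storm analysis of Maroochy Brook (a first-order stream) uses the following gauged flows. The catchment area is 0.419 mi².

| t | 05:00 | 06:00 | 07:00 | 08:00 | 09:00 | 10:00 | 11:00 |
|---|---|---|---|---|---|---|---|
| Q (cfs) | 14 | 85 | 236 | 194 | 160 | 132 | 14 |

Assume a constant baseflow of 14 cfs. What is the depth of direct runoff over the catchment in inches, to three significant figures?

Direct runoff: 0.0, 71.0, 222.0, 180.0, 146.0, 118.0, 0.0 cfs; ΣQ_DR = 737.0 cfs.
V = ΣQ_DR · Δt = 737.0 × 3600 s = 2.653 × 10^6 ft³.
Over A = 0.419 mi², depth = V / A = 2.73 in.

d ≈ 2.73 in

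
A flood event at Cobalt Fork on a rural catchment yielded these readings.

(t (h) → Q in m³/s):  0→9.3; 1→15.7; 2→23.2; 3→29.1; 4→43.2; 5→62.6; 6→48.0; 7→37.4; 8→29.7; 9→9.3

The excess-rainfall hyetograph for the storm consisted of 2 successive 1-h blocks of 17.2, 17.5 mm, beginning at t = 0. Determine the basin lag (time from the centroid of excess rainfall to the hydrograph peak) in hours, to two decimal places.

Centroid of excess rainfall: t_c = Σ P_i·t̄_i / ΣP_i = 1.0043 h (block centres at 0.5, 1.5 h).
Hydrograph peak occurs at t = 5 h, so basin lag t_L = 5 − 1.0043 = 4.00 h.

t_L ≈ 4.00 h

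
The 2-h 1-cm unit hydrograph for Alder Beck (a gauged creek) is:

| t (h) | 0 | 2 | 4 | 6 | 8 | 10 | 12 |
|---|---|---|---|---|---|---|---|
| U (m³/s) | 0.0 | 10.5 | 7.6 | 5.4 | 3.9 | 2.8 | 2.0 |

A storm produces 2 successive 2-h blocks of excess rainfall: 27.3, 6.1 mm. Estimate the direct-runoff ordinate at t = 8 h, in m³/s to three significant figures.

Q ≈ 13.9 m³/s

By discrete convolution, Q_j = Σ (P_i / 10 mm) · U_{j−i}.
At t = 8 h (j=4): Q = (27.3/10)·3.9 + (6.1/10)·5.4 = 13.9 m³/s.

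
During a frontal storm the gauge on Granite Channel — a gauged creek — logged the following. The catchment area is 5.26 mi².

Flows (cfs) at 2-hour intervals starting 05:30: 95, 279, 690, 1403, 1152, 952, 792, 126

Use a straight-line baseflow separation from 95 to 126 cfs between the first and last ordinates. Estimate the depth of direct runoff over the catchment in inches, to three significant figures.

d ≈ 2.71 in

Direct runoff: 0.00, 179.57, 586.14, 1294.71, 1039.29, 834.86, 670.43, 0.00 cfs; ΣQ_DR = 4605 cfs.
V = ΣQ_DR · Δt = 4605 × 7200 s = 3.316 × 10^7 ft³.
Over A = 5.26 mi², depth = V / A = 2.71 in.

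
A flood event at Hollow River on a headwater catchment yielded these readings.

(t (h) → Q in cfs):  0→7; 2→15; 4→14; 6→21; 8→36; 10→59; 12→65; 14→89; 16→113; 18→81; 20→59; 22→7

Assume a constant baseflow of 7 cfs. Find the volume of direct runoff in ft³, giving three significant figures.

V ≈ 3.47 × 10^6 ft³

Direct-runoff ordinates (Q − Q_b): 0.0, 8.0, 7.0, 14.0, 29.0, 52.0, 58.0, 82.0, 106.0, 74.0, 52.0, 0.0 cfs.
ΣQ_DR = 482.0 cfs.
With Δt = 2 h = 7200 s, V = ΣQ_DR · Δt = 482.0 × 7200 = 3.47 × 10^6 ft³.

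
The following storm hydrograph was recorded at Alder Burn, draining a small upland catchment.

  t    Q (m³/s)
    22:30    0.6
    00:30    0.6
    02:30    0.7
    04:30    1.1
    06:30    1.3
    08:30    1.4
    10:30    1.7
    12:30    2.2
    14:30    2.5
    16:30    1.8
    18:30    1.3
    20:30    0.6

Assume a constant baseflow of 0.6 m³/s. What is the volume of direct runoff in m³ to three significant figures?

V ≈ 61900 m³

Direct-runoff ordinates (Q − Q_b): 0.0, 0.0, 0.1, 0.5, 0.7, 0.8, 1.1, 1.6, 1.9, 1.2, 0.7, 0.0 m³/s.
ΣQ_DR = 8.600 m³/s.
With Δt = 2 h = 7200 s, V = ΣQ_DR · Δt = 8.600 × 7200 = 61900 m³.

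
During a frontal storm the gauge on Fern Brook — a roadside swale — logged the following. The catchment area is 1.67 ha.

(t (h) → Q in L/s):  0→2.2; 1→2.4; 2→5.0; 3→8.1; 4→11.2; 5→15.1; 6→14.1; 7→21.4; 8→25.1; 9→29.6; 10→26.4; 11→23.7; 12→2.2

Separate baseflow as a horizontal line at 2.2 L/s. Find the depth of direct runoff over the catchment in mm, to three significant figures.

d ≈ 34.0 mm

Direct runoff: 0.0, 0.2, 2.8, 5.9, 9.0, 12.9, 11.9, 19.2, 22.9, 27.4, 24.2, 21.5, 0.0 L/s; ΣQ_DR = 157.9 L/s.
V = ΣQ_DR · Δt = 157.9 × 3600 s = 5.684 × 10^5 L.
Over A = 1.67 ha, depth = V / A = 34.0 mm.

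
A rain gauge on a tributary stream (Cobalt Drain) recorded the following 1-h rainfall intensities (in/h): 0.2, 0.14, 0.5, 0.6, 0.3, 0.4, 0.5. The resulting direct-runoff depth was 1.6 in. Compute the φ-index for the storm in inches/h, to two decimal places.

Only the 6 blocks with intensity above φ contribute runoff: 0.2, 0.5, 0.6, 0.3, 0.4, 0.5 in/h.
Σ(I−φ)·Δt = d  ⇒  (0.2+0.5+0.6+0.3+0.4+0.5 − 6φ)·1 = 1.6
φ = (2.500 − 1.6/1) / 6 = 0.15 in/h.

φ ≈ 0.15 in/h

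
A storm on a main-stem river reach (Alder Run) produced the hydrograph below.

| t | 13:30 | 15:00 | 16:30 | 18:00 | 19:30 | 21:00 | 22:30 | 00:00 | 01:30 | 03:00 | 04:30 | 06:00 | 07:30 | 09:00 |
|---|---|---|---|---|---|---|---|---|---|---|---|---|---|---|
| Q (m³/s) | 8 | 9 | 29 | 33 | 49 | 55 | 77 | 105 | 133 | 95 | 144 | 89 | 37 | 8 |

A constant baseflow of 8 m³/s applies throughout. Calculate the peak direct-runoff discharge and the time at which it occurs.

Subtracting baseflow gives direct-runoff ordinates: 0.0, 1.0, 21.0, 25.0, 41.0, 47.0, 69.0, 97.0, 125.0, 87.0, 136.0, 81.0, 29.0, 0.0 m³/s.
The maximum is 136.0 m³/s, occurring at the reading for t = 04:30.

Q_p = 136.0 m³/s at t = 04:30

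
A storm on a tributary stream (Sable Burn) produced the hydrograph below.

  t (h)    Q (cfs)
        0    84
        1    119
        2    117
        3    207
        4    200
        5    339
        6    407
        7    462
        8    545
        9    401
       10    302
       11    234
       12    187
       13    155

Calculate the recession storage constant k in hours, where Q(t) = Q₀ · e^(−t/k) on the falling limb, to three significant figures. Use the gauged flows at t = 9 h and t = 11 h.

On the falling limb, Q drops from 401 to 234 cfs between t = 9 h and t = 11 h (Δt = 2 h).
k = −Δt / ln(Q₂/Q₁) = −2 / ln(234/401) = 3.71 h.

k ≈ 3.71 h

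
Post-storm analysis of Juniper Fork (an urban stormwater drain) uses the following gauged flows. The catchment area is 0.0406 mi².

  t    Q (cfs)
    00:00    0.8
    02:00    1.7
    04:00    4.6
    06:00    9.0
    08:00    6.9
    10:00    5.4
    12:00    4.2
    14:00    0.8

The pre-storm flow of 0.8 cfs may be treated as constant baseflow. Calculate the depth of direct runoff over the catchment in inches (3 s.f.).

Direct runoff: 0.0, 0.9, 3.8, 8.2, 6.1, 4.6, 3.4, 0.0 cfs; ΣQ_DR = 27.00 cfs.
V = ΣQ_DR · Δt = 27.00 × 7200 s = 1.944 × 10^5 ft³.
Over A = 0.0406 mi², depth = V / A = 2.06 in.

d ≈ 2.06 in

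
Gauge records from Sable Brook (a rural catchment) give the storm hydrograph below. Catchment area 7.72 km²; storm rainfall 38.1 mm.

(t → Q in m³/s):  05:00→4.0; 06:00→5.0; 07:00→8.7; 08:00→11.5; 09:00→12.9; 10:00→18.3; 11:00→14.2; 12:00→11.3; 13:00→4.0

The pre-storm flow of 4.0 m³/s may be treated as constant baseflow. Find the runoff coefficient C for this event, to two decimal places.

ΣQ_DR = 53.90 m³/s; V = ΣQ_DR·Δt = 1.940 × 10^5 m³.
Runoff depth d = V / A = 25.13 mm.
C = d / P = 25.13 / 38.1 = 0.66.

C ≈ 0.66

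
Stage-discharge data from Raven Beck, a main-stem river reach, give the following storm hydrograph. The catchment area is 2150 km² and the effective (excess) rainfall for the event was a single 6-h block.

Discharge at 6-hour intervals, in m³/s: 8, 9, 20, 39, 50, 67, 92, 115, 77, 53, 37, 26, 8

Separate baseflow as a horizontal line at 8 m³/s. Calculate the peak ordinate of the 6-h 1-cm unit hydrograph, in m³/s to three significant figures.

Direct runoff: 0.0, 1.0, 12.0, 31.0, 42.0, 59.0, 84.0, 107.0, 69.0, 45.0, 29.0, 18.0, 0.0 m³/s; ΣQ_DR = 497.0 m³/s, peak = 107.0 m³/s.
Runoff depth d = ΣQ_DR·Δt / A = 497.0 × 21600 / (2150 km²) = 4.993 mm.
The 1-cm UH is the DRH scaled by (10 mm)/d, so U_p = 107.0 × 10/4.993 = 214 m³/s.

U_p ≈ 214 m³/s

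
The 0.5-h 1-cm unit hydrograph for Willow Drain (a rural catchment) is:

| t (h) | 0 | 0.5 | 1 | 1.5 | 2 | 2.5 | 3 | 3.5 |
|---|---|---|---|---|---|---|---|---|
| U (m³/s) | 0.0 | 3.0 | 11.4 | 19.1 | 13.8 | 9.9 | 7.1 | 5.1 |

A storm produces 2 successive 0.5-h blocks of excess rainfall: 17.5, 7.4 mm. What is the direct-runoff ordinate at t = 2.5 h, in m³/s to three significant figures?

By discrete convolution, Q_j = Σ (P_i / 10 mm) · U_{j−i}.
At t = 2.5 h (j=5): Q = (17.5/10)·9.9 + (7.4/10)·13.8 = 27.5 m³/s.

Q ≈ 27.5 m³/s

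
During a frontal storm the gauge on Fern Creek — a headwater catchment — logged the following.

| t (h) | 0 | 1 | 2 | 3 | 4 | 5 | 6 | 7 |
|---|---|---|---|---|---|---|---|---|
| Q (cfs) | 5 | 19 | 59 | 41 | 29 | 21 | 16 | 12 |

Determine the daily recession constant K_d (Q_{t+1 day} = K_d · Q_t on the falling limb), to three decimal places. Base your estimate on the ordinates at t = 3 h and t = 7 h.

Between t = 3 h and t = 7 h the flow falls from 41 to 12 cfs over 4×1 h = 4 h.
Per-interval ratio K = (12/41)^(1/4) = 0.7355; K_d = K^(24/1) = 0.001.

K_d ≈ 0.001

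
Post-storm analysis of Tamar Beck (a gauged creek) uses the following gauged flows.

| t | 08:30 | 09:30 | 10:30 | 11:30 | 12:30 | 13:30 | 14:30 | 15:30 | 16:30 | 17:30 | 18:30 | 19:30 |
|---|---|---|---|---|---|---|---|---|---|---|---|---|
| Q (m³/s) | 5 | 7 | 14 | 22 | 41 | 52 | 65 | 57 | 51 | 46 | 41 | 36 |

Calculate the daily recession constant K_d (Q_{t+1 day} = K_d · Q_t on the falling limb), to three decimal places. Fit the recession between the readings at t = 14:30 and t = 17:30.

K_d ≈ 0.063

Between t = 14:30 and t = 17:30 the flow falls from 65 to 46 m³/s over 3×1 h = 3 h.
Per-interval ratio K = (46/65)^(1/3) = 0.8911; K_d = K^(24/1) = 0.063.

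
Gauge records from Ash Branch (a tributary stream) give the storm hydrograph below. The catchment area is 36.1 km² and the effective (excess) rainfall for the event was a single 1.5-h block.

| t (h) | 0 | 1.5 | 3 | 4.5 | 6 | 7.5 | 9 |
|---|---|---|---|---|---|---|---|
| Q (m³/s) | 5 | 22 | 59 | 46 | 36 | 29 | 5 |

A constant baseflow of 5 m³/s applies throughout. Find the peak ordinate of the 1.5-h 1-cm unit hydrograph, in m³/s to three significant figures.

Direct runoff: 0.0, 17.0, 54.0, 41.0, 31.0, 24.0, 0.0 m³/s; ΣQ_DR = 167.0 m³/s, peak = 54.0 m³/s.
Runoff depth d = ΣQ_DR·Δt / A = 167.0 × 5400 / (36.1 km²) = 24.98 mm.
The 1-cm UH is the DRH scaled by (10 mm)/d, so U_p = 54.0 × 10/24.98 = 21.6 m³/s.

U_p ≈ 21.6 m³/s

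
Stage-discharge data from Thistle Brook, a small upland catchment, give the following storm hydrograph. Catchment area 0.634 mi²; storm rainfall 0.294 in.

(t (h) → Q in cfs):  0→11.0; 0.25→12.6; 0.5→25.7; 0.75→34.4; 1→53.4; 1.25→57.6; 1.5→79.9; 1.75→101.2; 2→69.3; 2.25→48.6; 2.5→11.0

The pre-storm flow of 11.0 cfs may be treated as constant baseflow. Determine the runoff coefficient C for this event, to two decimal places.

C ≈ 0.80

ΣQ_DR = 383.7 cfs; V = ΣQ_DR·Δt = 3.453 × 10^5 ft³.
Runoff depth d = V / A = 0.2345 in.
C = d / P = 0.2345 / 0.294 = 0.80.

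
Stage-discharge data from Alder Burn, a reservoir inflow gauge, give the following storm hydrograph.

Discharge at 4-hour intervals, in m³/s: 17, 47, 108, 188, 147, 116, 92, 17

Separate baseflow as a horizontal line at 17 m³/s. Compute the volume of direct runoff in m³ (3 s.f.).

Direct-runoff ordinates (Q − Q_b): 0.0, 30.0, 91.0, 171.0, 130.0, 99.0, 75.0, 0.0 m³/s.
ΣQ_DR = 596.0 m³/s.
With Δt = 4 h = 14400 s, V = ΣQ_DR · Δt = 596.0 × 14400 = 8.58 × 10^6 m³.

V ≈ 8.58 × 10^6 m³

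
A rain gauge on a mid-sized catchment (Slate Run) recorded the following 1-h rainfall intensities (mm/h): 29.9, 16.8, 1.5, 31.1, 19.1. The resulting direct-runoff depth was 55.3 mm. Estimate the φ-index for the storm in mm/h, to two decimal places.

φ ≈ 10.40 mm/h

Only the 4 blocks with intensity above φ contribute runoff: 29.9, 16.8, 31.1, 19.1 mm/h.
Σ(I−φ)·Δt = d  ⇒  (29.9+16.8+31.1+19.1 − 4φ)·1 = 55.3
φ = (96.90 − 55.3/1) / 4 = 10.40 mm/h.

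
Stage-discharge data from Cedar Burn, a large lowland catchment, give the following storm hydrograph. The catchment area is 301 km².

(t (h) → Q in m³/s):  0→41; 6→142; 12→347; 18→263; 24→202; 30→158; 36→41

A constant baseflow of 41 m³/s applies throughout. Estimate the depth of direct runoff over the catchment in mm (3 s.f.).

Direct runoff: 0.0, 101.0, 306.0, 222.0, 161.0, 117.0, 0.0 m³/s; ΣQ_DR = 907.0 m³/s.
V = ΣQ_DR · Δt = 907.0 × 21600 s = 1.959 × 10^7 m³.
Over A = 301 km², depth = V / A = 65.1 mm.

d ≈ 65.1 mm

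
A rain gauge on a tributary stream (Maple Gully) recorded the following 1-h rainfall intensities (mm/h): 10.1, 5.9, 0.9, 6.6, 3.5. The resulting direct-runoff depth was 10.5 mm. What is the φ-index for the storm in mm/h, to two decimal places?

Only the 3 blocks with intensity above φ contribute runoff: 10.1, 5.9, 6.6 mm/h.
Σ(I−φ)·Δt = d  ⇒  (10.1+5.9+6.6 − 3φ)·1 = 10.5
φ = (22.60 − 10.5/1) / 3 = 4.03 mm/h.

φ ≈ 4.03 mm/h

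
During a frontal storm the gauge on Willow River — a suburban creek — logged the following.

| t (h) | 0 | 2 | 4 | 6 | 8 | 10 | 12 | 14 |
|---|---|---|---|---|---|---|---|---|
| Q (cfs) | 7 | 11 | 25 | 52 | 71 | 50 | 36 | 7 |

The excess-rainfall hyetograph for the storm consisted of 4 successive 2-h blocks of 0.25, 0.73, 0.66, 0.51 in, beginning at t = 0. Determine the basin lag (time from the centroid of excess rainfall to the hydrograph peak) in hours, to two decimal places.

Centroid of excess rainfall: t_c = Σ P_i·t̄_i / ΣP_i = 4.3302 h (block centres at 1, 3, 5, 7 h).
Hydrograph peak occurs at t = 8 h, so basin lag t_L = 8 − 4.3302 = 3.67 h.

t_L ≈ 3.67 h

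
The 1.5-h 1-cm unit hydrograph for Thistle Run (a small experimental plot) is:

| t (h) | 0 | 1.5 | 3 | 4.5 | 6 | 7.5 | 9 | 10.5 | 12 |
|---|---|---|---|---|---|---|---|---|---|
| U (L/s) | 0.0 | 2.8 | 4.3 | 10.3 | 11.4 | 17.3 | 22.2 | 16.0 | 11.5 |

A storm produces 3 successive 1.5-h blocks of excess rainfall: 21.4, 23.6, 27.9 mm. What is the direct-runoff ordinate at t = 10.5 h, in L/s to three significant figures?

By discrete convolution, Q_j = Σ (P_i / 10 mm) · U_{j−i}.
At t = 10.5 h (j=7): Q = (21.4/10)·16.0 + (23.6/10)·22.2 + (27.9/10)·17.3 = 135 L/s.

Q ≈ 135 L/s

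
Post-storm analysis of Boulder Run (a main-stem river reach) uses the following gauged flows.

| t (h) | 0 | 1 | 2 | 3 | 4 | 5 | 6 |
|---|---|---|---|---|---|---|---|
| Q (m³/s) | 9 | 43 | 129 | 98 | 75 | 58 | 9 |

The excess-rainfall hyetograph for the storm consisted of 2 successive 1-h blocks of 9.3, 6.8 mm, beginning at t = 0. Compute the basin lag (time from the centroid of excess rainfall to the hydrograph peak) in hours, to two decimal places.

Centroid of excess rainfall: t_c = Σ P_i·t̄_i / ΣP_i = 0.9224 h (block centres at 0.5, 1.5 h).
Hydrograph peak occurs at t = 2 h, so basin lag t_L = 2 − 0.9224 = 1.08 h.

t_L ≈ 1.08 h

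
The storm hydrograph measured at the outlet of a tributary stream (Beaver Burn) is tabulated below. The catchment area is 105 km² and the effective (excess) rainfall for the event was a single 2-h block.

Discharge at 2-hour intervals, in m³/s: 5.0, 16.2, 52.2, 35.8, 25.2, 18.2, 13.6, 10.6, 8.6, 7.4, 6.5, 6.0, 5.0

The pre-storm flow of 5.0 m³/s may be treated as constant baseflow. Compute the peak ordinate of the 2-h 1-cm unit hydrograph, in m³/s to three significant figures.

Direct runoff: 0.0, 11.2, 47.2, 30.8, 20.2, 13.2, 8.6, 5.6, 3.6, 2.4, 1.5, 1.0, 0.0 m³/s; ΣQ_DR = 145.3 m³/s, peak = 47.2 m³/s.
Runoff depth d = ΣQ_DR·Δt / A = 145.3 × 7200 / (105 km²) = 9.963 mm.
The 1-cm UH is the DRH scaled by (10 mm)/d, so U_p = 47.2 × 10/9.963 = 47.4 m³/s.

U_p ≈ 47.4 m³/s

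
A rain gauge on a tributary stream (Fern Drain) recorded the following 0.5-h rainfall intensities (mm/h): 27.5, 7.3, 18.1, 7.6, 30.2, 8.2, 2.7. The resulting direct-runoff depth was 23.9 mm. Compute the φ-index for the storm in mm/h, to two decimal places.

φ ≈ 9.33 mm/h

Only the 3 blocks with intensity above φ contribute runoff: 27.5, 18.1, 30.2 mm/h.
Σ(I−φ)·Δt = d  ⇒  (27.5+18.1+30.2 − 3φ)·0.5 = 23.9
φ = (75.80 − 23.9/0.5) / 3 = 9.33 mm/h.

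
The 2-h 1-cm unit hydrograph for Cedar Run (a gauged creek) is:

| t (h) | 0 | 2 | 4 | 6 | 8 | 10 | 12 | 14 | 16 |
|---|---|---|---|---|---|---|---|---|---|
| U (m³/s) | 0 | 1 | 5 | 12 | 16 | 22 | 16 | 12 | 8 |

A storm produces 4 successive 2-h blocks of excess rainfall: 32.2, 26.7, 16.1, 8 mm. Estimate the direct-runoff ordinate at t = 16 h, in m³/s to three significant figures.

By discrete convolution, Q_j = Σ (P_i / 10 mm) · U_{j−i}.
At t = 16 h (j=8): Q = (32.2/10)·8 + (26.7/10)·12 + (16.1/10)·16 + (8/10)·22 = 101 m³/s.

Q ≈ 101 m³/s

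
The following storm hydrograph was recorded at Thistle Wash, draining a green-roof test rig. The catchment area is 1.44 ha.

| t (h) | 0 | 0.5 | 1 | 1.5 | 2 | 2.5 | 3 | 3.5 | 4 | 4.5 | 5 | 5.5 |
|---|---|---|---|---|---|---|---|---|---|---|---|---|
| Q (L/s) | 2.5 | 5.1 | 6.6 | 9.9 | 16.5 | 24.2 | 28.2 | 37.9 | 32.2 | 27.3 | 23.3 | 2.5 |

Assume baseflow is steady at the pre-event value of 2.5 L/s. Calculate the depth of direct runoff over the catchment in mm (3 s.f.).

d ≈ 23.3 mm

Direct runoff: 0.0, 2.6, 4.1, 7.4, 14.0, 21.7, 25.7, 35.4, 29.7, 24.8, 20.8, 0.0 L/s; ΣQ_DR = 186.2 L/s.
V = ΣQ_DR · Δt = 186.2 × 1800 s = 3.352 × 10^5 L.
Over A = 1.44 ha, depth = V / A = 23.3 mm.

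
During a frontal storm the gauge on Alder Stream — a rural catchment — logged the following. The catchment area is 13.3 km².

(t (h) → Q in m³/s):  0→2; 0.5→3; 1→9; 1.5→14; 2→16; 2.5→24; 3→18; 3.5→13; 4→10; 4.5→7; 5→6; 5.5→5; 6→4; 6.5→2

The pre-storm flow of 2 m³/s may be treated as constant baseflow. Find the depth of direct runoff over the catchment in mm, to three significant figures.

d ≈ 14.2 mm

Direct runoff: 0.0, 1.0, 7.0, 12.0, 14.0, 22.0, 16.0, 11.0, 8.0, 5.0, 4.0, 3.0, 2.0, 0.0 m³/s; ΣQ_DR = 105.0 m³/s.
V = ΣQ_DR · Δt = 105.0 × 1800 s = 1.890 × 10^5 m³.
Over A = 13.3 km², depth = V / A = 14.2 mm.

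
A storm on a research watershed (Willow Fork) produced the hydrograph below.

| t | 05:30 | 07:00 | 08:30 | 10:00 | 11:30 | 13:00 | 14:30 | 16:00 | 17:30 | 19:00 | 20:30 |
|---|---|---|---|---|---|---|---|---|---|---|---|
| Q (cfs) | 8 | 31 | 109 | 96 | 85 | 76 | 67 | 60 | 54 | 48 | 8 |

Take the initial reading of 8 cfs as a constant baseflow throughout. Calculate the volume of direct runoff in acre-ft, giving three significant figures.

Direct-runoff ordinates (Q − Q_b): 0.0, 23.0, 101.0, 88.0, 77.0, 68.0, 59.0, 52.0, 46.0, 40.0, 0.0 cfs.
ΣQ_DR = 554.0 cfs.
With Δt = 1.5 h = 5400 s, V = ΣQ_DR · Δt = 554.0 × 5400 = 2.99 × 10^6 ft³ = 68.7 acre-ft.

V ≈ 68.7 acre-ft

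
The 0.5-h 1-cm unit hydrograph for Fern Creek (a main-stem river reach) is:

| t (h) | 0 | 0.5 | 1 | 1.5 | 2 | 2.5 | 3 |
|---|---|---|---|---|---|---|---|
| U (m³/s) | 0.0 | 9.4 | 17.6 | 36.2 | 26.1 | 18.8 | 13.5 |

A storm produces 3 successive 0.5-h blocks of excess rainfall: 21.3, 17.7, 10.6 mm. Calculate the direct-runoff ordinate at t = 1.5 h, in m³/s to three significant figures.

Q ≈ 118 m³/s

By discrete convolution, Q_j = Σ (P_i / 10 mm) · U_{j−i}.
At t = 1.5 h (j=3): Q = (21.3/10)·36.2 + (17.7/10)·17.6 + (10.6/10)·9.4 = 118 m³/s.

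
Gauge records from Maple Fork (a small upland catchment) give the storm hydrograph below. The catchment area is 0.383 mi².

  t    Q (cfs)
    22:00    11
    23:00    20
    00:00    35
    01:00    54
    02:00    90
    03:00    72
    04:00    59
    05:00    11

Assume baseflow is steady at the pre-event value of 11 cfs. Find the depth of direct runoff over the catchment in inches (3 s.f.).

Direct runoff: 0.0, 9.0, 24.0, 43.0, 79.0, 61.0, 48.0, 0.0 cfs; ΣQ_DR = 264.0 cfs.
V = ΣQ_DR · Δt = 264.0 × 3600 s = 9.504 × 10^5 ft³.
Over A = 0.383 mi², depth = V / A = 1.07 in.

d ≈ 1.07 in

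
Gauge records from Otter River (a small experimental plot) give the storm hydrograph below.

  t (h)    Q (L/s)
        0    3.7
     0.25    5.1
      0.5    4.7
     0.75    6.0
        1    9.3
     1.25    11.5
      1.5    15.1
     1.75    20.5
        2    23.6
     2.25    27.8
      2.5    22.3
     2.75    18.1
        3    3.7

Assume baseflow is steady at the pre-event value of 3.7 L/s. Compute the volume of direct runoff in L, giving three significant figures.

Direct-runoff ordinates (Q − Q_b): 0.0, 1.4, 1.0, 2.3, 5.6, 7.8, 11.4, 16.8, 19.9, 24.1, 18.6, 14.4, 0.0 L/s.
ΣQ_DR = 123.3 L/s.
With Δt = 0.25 h = 900 s, V = ΣQ_DR · Δt = 123.3 × 900 = 1.11 × 10^5 L.

V ≈ 1.11 × 10^5 L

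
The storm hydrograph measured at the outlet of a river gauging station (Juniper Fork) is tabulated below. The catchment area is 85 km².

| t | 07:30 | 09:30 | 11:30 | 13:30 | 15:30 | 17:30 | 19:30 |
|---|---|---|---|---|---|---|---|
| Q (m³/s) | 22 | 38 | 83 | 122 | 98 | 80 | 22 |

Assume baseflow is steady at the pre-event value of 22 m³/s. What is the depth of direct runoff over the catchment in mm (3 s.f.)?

Direct runoff: 0.0, 16.0, 61.0, 100.0, 76.0, 58.0, 0.0 m³/s; ΣQ_DR = 311.0 m³/s.
V = ΣQ_DR · Δt = 311.0 × 7200 s = 2.239 × 10^6 m³.
Over A = 85 km², depth = V / A = 26.3 mm.

d ≈ 26.3 mm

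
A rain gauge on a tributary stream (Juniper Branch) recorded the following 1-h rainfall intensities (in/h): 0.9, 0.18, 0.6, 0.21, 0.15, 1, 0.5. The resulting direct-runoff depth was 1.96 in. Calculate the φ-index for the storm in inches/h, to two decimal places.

φ ≈ 0.26 in/h

Only the 4 blocks with intensity above φ contribute runoff: 0.9, 0.6, 1, 0.5 in/h.
Σ(I−φ)·Δt = d  ⇒  (0.9+0.6+1+0.5 − 4φ)·1 = 1.96
φ = (3.000 − 1.96/1) / 4 = 0.26 in/h.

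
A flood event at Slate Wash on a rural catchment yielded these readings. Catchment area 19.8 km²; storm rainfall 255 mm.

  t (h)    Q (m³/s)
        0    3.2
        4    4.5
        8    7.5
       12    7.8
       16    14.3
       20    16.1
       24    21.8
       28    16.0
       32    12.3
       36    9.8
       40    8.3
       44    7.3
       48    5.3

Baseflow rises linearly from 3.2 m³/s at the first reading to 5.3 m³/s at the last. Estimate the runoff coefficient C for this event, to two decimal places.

C ≈ 0.23

ΣQ_DR = 78.95 m³/s; V = ΣQ_DR·Δt = 1.137 × 10^6 m³.
Runoff depth d = V / A = 57.42 mm.
C = d / P = 57.42 / 255 = 0.23.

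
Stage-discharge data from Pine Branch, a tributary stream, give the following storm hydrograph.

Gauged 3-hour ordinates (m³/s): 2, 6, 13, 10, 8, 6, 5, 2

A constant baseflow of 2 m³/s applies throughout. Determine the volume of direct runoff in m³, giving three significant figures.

Direct-runoff ordinates (Q − Q_b): 0.0, 4.0, 11.0, 8.0, 6.0, 4.0, 3.0, 0.0 m³/s.
ΣQ_DR = 36.00 m³/s.
With Δt = 3 h = 10800 s, V = ΣQ_DR · Δt = 36.00 × 10800 = 3.89 × 10^5 m³.

V ≈ 3.89 × 10^5 m³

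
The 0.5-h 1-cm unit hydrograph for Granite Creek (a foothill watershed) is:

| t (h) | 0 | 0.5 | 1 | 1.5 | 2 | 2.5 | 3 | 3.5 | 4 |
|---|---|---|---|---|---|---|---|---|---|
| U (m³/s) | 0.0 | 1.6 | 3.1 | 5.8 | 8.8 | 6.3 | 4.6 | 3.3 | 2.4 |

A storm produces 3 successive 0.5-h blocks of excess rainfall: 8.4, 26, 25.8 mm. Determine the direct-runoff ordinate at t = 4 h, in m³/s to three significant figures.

By discrete convolution, Q_j = Σ (P_i / 10 mm) · U_{j−i}.
At t = 4 h (j=8): Q = (8.4/10)·2.4 + (26/10)·3.3 + (25.8/10)·4.6 = 22.5 m³/s.

Q ≈ 22.5 m³/s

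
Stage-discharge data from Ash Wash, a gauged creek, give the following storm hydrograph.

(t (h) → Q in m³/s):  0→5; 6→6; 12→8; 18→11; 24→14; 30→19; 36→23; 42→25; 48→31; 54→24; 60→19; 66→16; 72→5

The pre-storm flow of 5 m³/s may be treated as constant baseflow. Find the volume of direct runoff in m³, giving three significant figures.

V ≈ 3.05 × 10^6 m³

Direct-runoff ordinates (Q − Q_b): 0.0, 1.0, 3.0, 6.0, 9.0, 14.0, 18.0, 20.0, 26.0, 19.0, 14.0, 11.0, 0.0 m³/s.
ΣQ_DR = 141.0 m³/s.
With Δt = 6 h = 21600 s, V = ΣQ_DR · Δt = 141.0 × 21600 = 3.05 × 10^6 m³.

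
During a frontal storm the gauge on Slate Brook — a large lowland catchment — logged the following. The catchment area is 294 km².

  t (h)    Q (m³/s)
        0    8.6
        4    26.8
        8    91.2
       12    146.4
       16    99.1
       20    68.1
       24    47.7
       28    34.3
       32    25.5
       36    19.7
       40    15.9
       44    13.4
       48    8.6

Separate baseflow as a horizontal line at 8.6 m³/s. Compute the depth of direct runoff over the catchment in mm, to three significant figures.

d ≈ 24.2 mm

Direct runoff: 0.0, 18.2, 82.6, 137.8, 90.5, 59.5, 39.1, 25.7, 16.9, 11.1, 7.3, 4.8, 0.0 m³/s; ΣQ_DR = 493.5 m³/s.
V = ΣQ_DR · Δt = 493.5 × 14400 s = 7.106 × 10^6 m³.
Over A = 294 km², depth = V / A = 24.2 mm.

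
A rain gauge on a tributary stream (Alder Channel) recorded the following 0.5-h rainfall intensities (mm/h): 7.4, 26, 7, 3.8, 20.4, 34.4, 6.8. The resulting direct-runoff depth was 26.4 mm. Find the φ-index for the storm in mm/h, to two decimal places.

Only the 3 blocks with intensity above φ contribute runoff: 26, 20.4, 34.4 mm/h.
Σ(I−φ)·Δt = d  ⇒  (26+20.4+34.4 − 3φ)·0.5 = 26.4
φ = (80.80 − 26.4/0.5) / 3 = 9.33 mm/h.

φ ≈ 9.33 mm/h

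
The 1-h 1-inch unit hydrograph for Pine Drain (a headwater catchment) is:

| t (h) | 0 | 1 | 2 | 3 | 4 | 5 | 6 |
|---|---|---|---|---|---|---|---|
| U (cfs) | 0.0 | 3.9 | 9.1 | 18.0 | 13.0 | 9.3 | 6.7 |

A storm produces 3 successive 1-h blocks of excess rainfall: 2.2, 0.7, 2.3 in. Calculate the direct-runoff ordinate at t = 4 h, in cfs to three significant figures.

By discrete convolution, Q_j = Σ (P_i / 1 in) · U_{j−i}.
At t = 4 h (j=4): Q = (2.2/1)·13.0 + (0.7/1)·18.0 + (2.3/1)·9.1 = 62.1 cfs.

Q ≈ 62.1 cfs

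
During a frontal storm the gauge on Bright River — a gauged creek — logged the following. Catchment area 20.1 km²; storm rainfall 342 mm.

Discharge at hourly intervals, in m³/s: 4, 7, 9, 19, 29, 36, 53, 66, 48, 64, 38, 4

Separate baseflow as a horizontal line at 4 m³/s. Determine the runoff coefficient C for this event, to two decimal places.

ΣQ_DR = 329.0 m³/s; V = ΣQ_DR·Δt = 1.184 × 10^6 m³.
Runoff depth d = V / A = 58.93 mm.
C = d / P = 58.93 / 342 = 0.17.

C ≈ 0.17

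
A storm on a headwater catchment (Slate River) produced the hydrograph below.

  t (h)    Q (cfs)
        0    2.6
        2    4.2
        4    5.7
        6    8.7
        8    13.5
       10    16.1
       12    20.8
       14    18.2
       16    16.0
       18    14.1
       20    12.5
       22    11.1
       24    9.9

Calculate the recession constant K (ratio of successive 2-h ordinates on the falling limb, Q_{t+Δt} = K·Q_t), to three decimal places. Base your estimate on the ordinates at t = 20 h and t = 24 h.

K ≈ 0.890

Using the recession-limb readings at t = 20 h and t = 24 h: Q falls from 12.5 to 9.9 cfs over 2 intervals.
K = (Q₂/Q₁)^(1/2) = (9.9/12.5)^(1/2) = 0.890.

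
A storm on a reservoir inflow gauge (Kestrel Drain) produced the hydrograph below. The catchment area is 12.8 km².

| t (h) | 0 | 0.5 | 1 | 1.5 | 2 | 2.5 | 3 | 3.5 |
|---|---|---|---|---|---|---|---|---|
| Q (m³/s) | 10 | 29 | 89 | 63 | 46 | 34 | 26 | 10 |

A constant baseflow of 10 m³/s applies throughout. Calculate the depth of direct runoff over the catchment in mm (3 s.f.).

d ≈ 31.9 mm

Direct runoff: 0.0, 19.0, 79.0, 53.0, 36.0, 24.0, 16.0, 0.0 m³/s; ΣQ_DR = 227.0 m³/s.
V = ΣQ_DR · Δt = 227.0 × 1800 s = 4.086 × 10^5 m³.
Over A = 12.8 km², depth = V / A = 31.9 mm.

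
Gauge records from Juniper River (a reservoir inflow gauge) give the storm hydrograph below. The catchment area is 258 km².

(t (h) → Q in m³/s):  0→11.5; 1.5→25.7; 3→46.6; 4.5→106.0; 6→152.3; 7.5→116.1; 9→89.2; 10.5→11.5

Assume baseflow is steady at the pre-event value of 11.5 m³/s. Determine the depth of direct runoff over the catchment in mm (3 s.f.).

Direct runoff: 0.0, 14.2, 35.1, 94.5, 140.8, 104.6, 77.7, 0.0 m³/s; ΣQ_DR = 466.9 m³/s.
V = ΣQ_DR · Δt = 466.9 × 5400 s = 2.521 × 10^6 m³.
Over A = 258 km², depth = V / A = 9.77 mm.

d ≈ 9.77 mm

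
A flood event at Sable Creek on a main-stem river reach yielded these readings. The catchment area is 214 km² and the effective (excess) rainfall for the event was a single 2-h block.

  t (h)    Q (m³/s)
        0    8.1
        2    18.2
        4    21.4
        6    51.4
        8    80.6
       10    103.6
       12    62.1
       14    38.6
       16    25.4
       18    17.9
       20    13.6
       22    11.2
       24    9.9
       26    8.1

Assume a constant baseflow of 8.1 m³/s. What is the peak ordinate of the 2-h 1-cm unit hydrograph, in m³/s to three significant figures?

Direct runoff: 0.0, 10.1, 13.3, 43.3, 72.5, 95.5, 54.0, 30.5, 17.3, 9.8, 5.5, 3.1, 1.8, 0.0 m³/s; ΣQ_DR = 356.7 m³/s, peak = 95.5 m³/s.
Runoff depth d = ΣQ_DR·Δt / A = 356.7 × 7200 / (214 km²) = 12.00 mm.
The 1-cm UH is the DRH scaled by (10 mm)/d, so U_p = 95.5 × 10/12.00 = 79.6 m³/s.

U_p ≈ 79.6 m³/s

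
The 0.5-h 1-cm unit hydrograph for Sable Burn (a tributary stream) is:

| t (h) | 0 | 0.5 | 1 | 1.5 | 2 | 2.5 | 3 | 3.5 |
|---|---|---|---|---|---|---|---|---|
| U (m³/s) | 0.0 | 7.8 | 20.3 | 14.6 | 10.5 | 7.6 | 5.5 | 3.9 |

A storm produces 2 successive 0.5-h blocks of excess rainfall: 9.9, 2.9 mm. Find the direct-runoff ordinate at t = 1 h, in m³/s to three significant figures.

Q ≈ 22.4 m³/s

By discrete convolution, Q_j = Σ (P_i / 10 mm) · U_{j−i}.
At t = 1 h (j=2): Q = (9.9/10)·20.3 + (2.9/10)·7.8 = 22.4 m³/s.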